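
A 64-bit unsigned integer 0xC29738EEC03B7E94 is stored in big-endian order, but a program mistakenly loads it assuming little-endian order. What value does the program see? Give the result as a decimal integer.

Stored big-endian, the bytes at ascending addresses are C2 97 38 EE C0 3B 7E 94.
Read back as little-endian, the first byte is least significant, giving 0x947E3BC0EE3897C2.
0x947E3BC0EE3897C2 = 10700055464495323074.

10700055464495323074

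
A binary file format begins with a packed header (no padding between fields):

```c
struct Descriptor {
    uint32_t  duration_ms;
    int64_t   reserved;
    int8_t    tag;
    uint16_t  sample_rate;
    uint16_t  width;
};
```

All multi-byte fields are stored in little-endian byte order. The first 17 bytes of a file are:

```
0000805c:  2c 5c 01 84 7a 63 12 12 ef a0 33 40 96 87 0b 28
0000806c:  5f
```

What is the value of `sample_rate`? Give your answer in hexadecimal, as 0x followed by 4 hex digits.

`sample_rate` follows `duration_ms` (4 B), `reserved` (8 B), `tag` (1 B), so it starts at offset 4 + 8 + 1 = 13 and occupies 2 bytes.
Bytes at offsets 13..14: 87 0B.
Little-endian stores the least-significant byte at the lowest address.
Reassemble most-significant byte first: 0B 87 → 0x0B87.

0x0B87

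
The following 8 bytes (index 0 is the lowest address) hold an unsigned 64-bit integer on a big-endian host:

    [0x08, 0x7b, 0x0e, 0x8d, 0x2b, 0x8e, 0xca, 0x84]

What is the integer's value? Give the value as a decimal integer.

611098173922790020

Big-endian stores the most-significant byte at the lowest address.
The bytes are already most-significant first: 0x087B0E8D2B8ECA84.
0x087B0E8D2B8ECA84 = 611098173922790020.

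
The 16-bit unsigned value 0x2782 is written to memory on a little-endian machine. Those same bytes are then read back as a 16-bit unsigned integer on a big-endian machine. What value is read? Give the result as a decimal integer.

33319

Stored little-endian, the bytes at ascending addresses are 82 27.
Read back as big-endian, the last byte is least significant, giving 0x8227.
0x8227 = 33319.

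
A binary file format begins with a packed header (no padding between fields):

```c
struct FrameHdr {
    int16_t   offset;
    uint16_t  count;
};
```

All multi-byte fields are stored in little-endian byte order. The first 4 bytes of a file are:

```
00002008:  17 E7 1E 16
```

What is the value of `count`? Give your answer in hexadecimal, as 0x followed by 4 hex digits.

`count` follows `offset` (2 bytes), so it starts at byte offset 2 and occupies 2 bytes.
Bytes at offsets 2..3: 1E 16.
In little-endian order the low byte comes first in memory.
Reassemble most-significant byte first: 16 1E → 0x161E.

0x161E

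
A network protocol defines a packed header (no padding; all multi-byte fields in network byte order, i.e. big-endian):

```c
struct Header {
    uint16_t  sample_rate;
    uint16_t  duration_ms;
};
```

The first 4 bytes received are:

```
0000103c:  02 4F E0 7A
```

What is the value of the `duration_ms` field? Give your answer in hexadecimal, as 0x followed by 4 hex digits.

`duration_ms` follows `sample_rate` (2 bytes), so it starts at byte offset 2 and occupies 2 bytes.
Bytes at offsets 2..3: E0 7A.
Big-endian stores the most-significant byte at the lowest address.
The bytes are already most-significant first: 0xE07A.

0xE07A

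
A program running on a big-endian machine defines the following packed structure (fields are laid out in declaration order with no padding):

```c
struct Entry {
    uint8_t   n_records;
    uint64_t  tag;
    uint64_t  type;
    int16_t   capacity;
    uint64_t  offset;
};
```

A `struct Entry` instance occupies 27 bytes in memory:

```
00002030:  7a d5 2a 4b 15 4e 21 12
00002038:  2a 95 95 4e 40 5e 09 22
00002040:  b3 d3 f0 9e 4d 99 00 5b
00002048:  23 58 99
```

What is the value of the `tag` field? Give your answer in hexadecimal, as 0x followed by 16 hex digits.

0xD52A4B154E21122A

`tag` follows `n_records` (1 byte), so it starts at byte offset 1 and occupies 8 bytes.
Bytes at offsets 1..8: D5 2A 4B 15 4E 21 12 2A.
Big-endian stores the most-significant byte at the lowest address.
The bytes are already most-significant first: 0xD52A4B154E21122A.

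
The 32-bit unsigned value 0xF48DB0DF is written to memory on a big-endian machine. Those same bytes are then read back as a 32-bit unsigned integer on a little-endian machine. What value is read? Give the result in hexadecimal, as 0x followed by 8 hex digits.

Stored big-endian, the bytes at ascending addresses are F4 8D B0 DF.
Read back as little-endian, the first byte is least significant, giving 0xDFB08DF4.

0xDFB08DF4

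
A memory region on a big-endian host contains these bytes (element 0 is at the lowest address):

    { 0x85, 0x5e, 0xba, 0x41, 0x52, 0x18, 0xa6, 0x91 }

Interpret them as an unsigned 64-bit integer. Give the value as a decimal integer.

Big-endian: lowest address holds the most-significant byte.
The bytes are already most-significant first: 0x855EBA415218A691.
0x855EBA415218A691 = 9610323444568204945.

9610323444568204945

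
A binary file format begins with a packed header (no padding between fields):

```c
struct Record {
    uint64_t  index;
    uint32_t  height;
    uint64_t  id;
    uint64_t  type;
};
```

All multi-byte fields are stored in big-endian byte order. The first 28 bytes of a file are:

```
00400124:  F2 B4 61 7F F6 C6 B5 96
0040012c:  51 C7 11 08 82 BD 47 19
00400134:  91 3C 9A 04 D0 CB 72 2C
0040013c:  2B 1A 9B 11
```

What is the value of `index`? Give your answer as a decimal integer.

17488710455215437206

`index` is the first field, at byte offset 0, occupying 8 bytes.
Bytes at offsets 0..7: F2 B4 61 7F F6 C6 B5 96.
Big-endian stores the most-significant byte at the lowest address.
The bytes are already most-significant first: 0xF2B4617FF6C6B596.
0xF2B4617FF6C6B596 = 17488710455215437206.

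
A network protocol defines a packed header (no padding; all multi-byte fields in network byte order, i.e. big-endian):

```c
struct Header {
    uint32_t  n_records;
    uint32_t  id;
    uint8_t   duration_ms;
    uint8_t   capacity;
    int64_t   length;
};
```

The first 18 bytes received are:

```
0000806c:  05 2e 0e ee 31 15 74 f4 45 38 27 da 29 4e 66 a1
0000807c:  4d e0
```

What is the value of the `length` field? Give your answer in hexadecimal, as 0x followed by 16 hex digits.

`length` follows `n_records` (4 B), `id` (4 B), `duration_ms` (1 B), `capacity` (1 B), so it starts at offset 4 + 4 + 1 + 1 = 10 and occupies 8 bytes.
Bytes at offsets 10..17: 27 DA 29 4E 66 A1 4D E0.
Big-endian stores the most-significant byte at the lowest address.
The bytes are already most-significant first: 0x27DA294E66A14DE0.

0x27DA294E66A14DE0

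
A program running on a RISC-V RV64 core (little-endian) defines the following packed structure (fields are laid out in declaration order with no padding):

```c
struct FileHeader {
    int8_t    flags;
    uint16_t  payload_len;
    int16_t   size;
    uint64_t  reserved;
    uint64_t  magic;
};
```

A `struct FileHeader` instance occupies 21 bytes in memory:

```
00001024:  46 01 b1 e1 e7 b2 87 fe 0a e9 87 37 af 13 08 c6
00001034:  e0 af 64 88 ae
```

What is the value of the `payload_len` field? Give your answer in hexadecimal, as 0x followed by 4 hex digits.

0xB101

`payload_len` follows `flags` (1 byte), so it starts at byte offset 1 and occupies 2 bytes.
Bytes at offsets 1..2: 01 B1.
In little-endian order the low byte comes first in memory.
Reassemble most-significant byte first: B1 01 → 0xB101.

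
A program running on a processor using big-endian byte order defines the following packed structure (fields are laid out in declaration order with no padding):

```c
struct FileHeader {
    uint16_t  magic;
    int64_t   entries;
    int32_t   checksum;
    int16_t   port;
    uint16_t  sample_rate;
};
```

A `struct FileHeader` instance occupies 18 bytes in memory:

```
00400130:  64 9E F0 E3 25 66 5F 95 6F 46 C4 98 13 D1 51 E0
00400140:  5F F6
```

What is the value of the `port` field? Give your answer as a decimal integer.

`port` follows `magic` (2 B), `entries` (8 B), `checksum` (4 B), so it starts at offset 2 + 8 + 4 = 14 and occupies 2 bytes.
Bytes at offsets 14..15: 51 E0.
In big-endian order the high byte comes first in memory.
The bytes are already most-significant first: 0x51E0.
0x51E0 = 20960.

20960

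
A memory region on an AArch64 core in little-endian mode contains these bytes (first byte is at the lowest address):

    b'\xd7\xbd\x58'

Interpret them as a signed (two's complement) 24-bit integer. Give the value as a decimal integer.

5815767

Little-endian: lowest address holds the least-significant byte.
Reassemble most-significant byte first: 58 BD D7 → 0x58BDD7.
0x58BDD7 = 5815767.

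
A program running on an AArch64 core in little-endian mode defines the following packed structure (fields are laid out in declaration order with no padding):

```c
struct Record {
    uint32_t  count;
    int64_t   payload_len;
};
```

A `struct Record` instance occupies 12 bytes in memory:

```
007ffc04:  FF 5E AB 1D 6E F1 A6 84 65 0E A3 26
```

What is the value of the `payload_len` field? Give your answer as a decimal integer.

`payload_len` follows `count` (4 bytes), so it starts at byte offset 4 and occupies 8 bytes.
Bytes at offsets 4..11: 6E F1 A6 84 65 0E A3 26.
Little-endian: lowest address holds the least-significant byte.
Reassemble most-significant byte first: 26 A3 0E 65 84 A6 F1 6E → 0x26A30E6584A6F16E.
0x26A30E6584A6F16E = 2784084823825117550.

2784084823825117550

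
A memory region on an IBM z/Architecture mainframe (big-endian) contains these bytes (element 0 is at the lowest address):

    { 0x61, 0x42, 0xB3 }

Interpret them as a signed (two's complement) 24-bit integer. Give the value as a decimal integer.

6374067

Big-endian: lowest address holds the most-significant byte.
The bytes are already most-significant first: 0x6142B3.
0x6142B3 = 6374067.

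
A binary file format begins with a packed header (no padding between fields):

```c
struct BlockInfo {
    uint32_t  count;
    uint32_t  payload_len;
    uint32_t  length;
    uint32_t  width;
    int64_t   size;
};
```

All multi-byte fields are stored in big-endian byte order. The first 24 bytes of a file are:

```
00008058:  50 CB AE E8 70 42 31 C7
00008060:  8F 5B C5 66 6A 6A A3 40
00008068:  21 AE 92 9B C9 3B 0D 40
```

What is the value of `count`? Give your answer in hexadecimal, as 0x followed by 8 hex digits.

`count` is the first field, at byte offset 0, occupying 4 bytes.
Bytes at offsets 0..3: 50 CB AE E8.
In big-endian order the high byte comes first in memory.
The bytes are already most-significant first: 0x50CBAEE8.

0x50CBAEE8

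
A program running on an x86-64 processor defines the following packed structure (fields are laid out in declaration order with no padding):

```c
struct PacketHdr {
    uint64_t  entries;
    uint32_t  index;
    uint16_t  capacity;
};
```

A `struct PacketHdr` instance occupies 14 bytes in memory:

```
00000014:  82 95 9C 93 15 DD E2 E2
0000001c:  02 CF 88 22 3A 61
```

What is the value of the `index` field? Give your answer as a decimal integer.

579391234

`index` follows `entries` (8 bytes), so it starts at byte offset 8 and occupies 4 bytes.
Bytes at offsets 8..11: 02 CF 88 22.
Little-endian stores the least-significant byte at the lowest address.
Reassemble most-significant byte first: 22 88 CF 02 → 0x2288CF02.
0x2288CF02 = 579391234.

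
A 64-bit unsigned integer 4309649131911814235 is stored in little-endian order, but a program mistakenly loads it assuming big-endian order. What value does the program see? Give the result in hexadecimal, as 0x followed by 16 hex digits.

0x5B9C2C4E0DF3CE3B

4309649131911814235 in 64-bit hexadecimal is 0x3BCEF30D4E2C9C5B.
Stored little-endian, the bytes at ascending addresses are 5B 9C 2C 4E 0D F3 CE 3B.
Read back as big-endian, the last byte is least significant, giving 0x5B9C2C4E0DF3CE3B.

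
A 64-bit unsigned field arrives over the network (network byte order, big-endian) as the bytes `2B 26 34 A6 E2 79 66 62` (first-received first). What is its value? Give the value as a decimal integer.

3109230484114728546

Big-endian: lowest address holds the most-significant byte.
The bytes are already most-significant first: 0x2B2634A6E2796662.
0x2B2634A6E2796662 = 3109230484114728546.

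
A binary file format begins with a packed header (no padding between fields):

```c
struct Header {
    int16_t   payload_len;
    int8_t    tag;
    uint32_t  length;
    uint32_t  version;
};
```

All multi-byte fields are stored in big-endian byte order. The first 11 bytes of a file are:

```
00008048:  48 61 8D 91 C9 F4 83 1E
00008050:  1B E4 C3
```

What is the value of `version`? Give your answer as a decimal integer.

`version` follows `payload_len` (2 B), `tag` (1 B), `length` (4 B), so it starts at offset 2 + 1 + 4 = 7 and occupies 4 bytes.
Bytes at offsets 7..10: 1E 1B E4 C3.
In big-endian order the high byte comes first in memory.
The bytes are already most-significant first: 0x1E1BE4C3.
0x1E1BE4C3 = 505144515.

505144515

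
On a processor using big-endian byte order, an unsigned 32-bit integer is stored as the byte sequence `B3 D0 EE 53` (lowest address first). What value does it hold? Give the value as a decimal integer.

3016814163

In big-endian order the high byte comes first in memory.
The bytes are already most-significant first: 0xB3D0EE53.
0xB3D0EE53 = 3016814163.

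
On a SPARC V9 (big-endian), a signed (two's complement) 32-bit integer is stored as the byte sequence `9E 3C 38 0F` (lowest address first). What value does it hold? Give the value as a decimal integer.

-1640220657

Big-endian stores the most-significant byte at the lowest address.
The bytes are already most-significant first: 0x9E3C380F.
Top bit is set, so as a signed 32-bit value this is 0x9E3C380F − 2^32 = -1640220657.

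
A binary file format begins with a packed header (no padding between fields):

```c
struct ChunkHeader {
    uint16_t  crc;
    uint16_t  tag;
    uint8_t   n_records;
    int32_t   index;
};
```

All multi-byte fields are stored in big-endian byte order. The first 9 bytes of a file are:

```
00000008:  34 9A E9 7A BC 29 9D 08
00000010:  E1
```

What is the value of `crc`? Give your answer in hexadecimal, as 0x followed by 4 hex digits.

0x349A

`crc` is the first field, at byte offset 0, occupying 2 bytes.
Bytes at offsets 0..1: 34 9A.
Big-endian: lowest address holds the most-significant byte.
The bytes are already most-significant first: 0x349A.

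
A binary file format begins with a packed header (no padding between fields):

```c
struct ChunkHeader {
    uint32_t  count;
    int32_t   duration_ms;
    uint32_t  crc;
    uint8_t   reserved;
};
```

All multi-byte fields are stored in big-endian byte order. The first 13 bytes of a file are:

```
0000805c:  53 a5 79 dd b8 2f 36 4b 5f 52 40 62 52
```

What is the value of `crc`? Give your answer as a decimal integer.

`crc` follows `count` (4 B), `duration_ms` (4 B), so it starts at offset 4 + 4 = 8 and occupies 4 bytes.
Bytes at offsets 8..11: 5F 52 40 62.
In big-endian order the high byte comes first in memory.
The bytes are already most-significant first: 0x5F524062.
0x5F524062 = 1599225954.

1599225954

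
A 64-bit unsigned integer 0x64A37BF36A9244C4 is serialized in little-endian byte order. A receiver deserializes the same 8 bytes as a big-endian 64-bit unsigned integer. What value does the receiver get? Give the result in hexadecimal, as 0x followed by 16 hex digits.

0xC444926AF37BA364

Stored little-endian, the bytes at ascending addresses are C4 44 92 6A F3 7B A3 64.
Read back as big-endian, the last byte is least significant, giving 0xC444926AF37BA364.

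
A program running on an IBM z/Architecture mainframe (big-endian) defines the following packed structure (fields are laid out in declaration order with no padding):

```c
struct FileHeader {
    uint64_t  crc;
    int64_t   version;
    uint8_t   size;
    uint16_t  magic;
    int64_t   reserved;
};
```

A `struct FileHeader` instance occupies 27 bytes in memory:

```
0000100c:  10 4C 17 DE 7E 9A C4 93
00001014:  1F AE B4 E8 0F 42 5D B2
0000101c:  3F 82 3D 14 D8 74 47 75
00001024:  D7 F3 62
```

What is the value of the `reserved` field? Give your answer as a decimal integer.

`reserved` follows `crc` (8 B), `version` (8 B), `size` (1 B), `magic` (2 B), so it starts at offset 8 + 8 + 1 + 2 = 19 and occupies 8 bytes.
Bytes at offsets 19..26: 14 D8 74 47 75 D7 F3 62.
In big-endian order the high byte comes first in memory.
The bytes are already most-significant first: 0x14D8744775D7F362.
0x14D8744775D7F362 = 1502078325996647266.

1502078325996647266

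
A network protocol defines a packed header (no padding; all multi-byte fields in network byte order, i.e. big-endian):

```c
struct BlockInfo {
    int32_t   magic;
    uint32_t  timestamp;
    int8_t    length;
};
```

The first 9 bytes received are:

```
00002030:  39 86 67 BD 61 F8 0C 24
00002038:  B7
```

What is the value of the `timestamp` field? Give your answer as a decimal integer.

`timestamp` follows `magic` (4 bytes), so it starts at byte offset 4 and occupies 4 bytes.
Bytes at offsets 4..7: 61 F8 0C 24.
Big-endian stores the most-significant byte at the lowest address.
The bytes are already most-significant first: 0x61F80C24.
0x61F80C24 = 1643645988.

1643645988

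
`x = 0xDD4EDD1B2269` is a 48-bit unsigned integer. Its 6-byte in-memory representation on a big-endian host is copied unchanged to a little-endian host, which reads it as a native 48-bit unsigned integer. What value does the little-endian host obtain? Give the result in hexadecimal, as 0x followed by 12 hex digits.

Stored big-endian, the bytes at ascending addresses are DD 4E DD 1B 22 69.
Read back as little-endian, the first byte is least significant, giving 0x69221BDD4EDD.

0x69221BDD4EDD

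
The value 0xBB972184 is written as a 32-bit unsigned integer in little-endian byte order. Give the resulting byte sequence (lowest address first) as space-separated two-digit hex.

Split into bytes (most-significant first): BB 97 21 84.
Little-endian stores the least-significant byte at the lowest address.
So at ascending addresses the bytes are 84 21 97 BB.

84 21 97 BB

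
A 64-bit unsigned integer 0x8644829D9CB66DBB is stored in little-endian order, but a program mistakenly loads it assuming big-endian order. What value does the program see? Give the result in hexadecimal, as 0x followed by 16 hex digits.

Stored little-endian, the bytes at ascending addresses are BB 6D B6 9C 9D 82 44 86.
Read back as big-endian, the last byte is least significant, giving 0xBB6DB69C9D824486.

0xBB6DB69C9D824486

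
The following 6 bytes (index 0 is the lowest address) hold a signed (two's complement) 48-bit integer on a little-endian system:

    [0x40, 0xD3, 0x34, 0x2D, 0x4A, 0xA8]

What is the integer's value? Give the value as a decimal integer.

-96438437227712

Little-endian stores the least-significant byte at the lowest address.
Reassemble most-significant byte first: A8 4A 2D 34 D3 40 → 0xA84A2D34D340.
Top bit is set, so as a signed 48-bit value this is 0xA84A2D34D340 − 2^48 = -96438437227712.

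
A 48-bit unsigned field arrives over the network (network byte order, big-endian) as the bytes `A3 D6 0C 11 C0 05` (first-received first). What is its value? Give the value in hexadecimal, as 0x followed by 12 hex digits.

Big-endian stores the most-significant byte at the lowest address.
The bytes are already most-significant first: 0xA3D60C11C005.

0xA3D60C11C005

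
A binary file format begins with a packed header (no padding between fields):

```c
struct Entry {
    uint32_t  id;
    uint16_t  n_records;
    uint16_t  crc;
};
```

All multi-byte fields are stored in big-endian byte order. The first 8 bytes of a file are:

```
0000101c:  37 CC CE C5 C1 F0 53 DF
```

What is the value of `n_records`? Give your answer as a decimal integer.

`n_records` follows `id` (4 bytes), so it starts at byte offset 4 and occupies 2 bytes.
Bytes at offsets 4..5: C1 F0.
Big-endian stores the most-significant byte at the lowest address.
The bytes are already most-significant first: 0xC1F0.
0xC1F0 = 49648.

49648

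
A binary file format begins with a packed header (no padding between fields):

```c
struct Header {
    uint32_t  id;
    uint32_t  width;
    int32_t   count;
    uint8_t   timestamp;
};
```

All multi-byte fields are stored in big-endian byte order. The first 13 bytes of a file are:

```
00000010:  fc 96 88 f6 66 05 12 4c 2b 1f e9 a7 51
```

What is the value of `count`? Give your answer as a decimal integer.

`count` follows `id` (4 B), `width` (4 B), so it starts at offset 4 + 4 = 8 and occupies 4 bytes.
Bytes at offsets 8..11: 2B 1F E9 A7.
Big-endian: lowest address holds the most-significant byte.
The bytes are already most-significant first: 0x2B1FE9A7.
0x2B1FE9A7 = 723511719.

723511719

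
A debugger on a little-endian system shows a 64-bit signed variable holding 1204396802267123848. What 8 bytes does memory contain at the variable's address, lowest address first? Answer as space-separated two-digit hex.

1204396802267123848 in hexadecimal, padded to 64 bits, is 0x10B6E082AFBF9088.
Split into bytes (most-significant first): 10 B6 E0 82 AF BF 90 88.
In little-endian order the low byte comes first in memory.
So at ascending addresses the bytes are 88 90 BF AF 82 E0 B6 10.

88 90 BF AF 82 E0 B6 10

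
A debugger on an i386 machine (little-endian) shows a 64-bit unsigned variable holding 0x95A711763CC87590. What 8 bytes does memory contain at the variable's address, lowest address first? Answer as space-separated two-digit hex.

Split into bytes (most-significant first): 95 A7 11 76 3C C8 75 90.
Little-endian stores the least-significant byte at the lowest address.
So at ascending addresses the bytes are 90 75 C8 3C 76 11 A7 95.

90 75 C8 3C 76 11 A7 95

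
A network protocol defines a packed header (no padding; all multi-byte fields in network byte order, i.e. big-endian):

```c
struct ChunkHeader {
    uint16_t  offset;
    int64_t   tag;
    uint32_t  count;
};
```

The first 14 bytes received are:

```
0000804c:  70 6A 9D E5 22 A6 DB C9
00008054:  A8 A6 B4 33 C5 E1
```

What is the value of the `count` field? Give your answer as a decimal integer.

`count` follows `offset` (2 B), `tag` (8 B), so it starts at offset 2 + 8 = 10 and occupies 4 bytes.
Bytes at offsets 10..13: B4 33 C5 E1.
Big-endian stores the most-significant byte at the lowest address.
The bytes are already most-significant first: 0xB433C5E1.
0xB433C5E1 = 3023291873.

3023291873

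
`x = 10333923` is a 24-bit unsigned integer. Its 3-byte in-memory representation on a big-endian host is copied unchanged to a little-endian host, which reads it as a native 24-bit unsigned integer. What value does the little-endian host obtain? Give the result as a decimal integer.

10333923 in 24-bit hexadecimal is 0x9DAEE3.
Stored big-endian, the bytes at ascending addresses are 9D AE E3.
Read back as little-endian, the first byte is least significant, giving 0xE3AE9D.
0xE3AE9D = 14921373.

14921373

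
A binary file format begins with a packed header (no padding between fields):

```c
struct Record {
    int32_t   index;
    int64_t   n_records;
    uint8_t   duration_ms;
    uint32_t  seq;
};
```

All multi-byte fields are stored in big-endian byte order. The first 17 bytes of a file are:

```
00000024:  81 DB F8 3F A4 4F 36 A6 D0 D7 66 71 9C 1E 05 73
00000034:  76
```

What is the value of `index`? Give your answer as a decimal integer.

-2116290497

`index` is the first field, at byte offset 0, occupying 4 bytes.
Bytes at offsets 0..3: 81 DB F8 3F.
Big-endian stores the most-significant byte at the lowest address.
The bytes are already most-significant first: 0x81DBF83F.
Top bit is set, so as a signed 32-bit value this is 0x81DBF83F − 2^32 = -2116290497.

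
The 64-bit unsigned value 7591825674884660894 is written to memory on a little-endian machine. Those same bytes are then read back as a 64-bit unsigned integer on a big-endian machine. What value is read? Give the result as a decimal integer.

7591825674884660894 in 64-bit hexadecimal is 0x695B953A6430BE9E.
Stored little-endian, the bytes at ascending addresses are 9E BE 30 64 3A 95 5B 69.
Read back as big-endian, the last byte is least significant, giving 0x9EBE30643A955B69.
0x9EBE30643A955B69 = 11438633310605368169.

11438633310605368169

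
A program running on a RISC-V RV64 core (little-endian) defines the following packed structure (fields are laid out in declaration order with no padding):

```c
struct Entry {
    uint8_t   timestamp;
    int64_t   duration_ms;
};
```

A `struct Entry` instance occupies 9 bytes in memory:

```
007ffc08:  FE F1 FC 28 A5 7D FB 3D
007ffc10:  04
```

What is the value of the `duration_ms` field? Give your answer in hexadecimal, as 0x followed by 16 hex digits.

`duration_ms` follows `timestamp` (1 byte), so it starts at byte offset 1 and occupies 8 bytes.
Bytes at offsets 1..8: F1 FC 28 A5 7D FB 3D 04.
In little-endian order the low byte comes first in memory.
Reassemble most-significant byte first: 04 3D FB 7D A5 28 FC F1 → 0x043DFB7DA528FCF1.

0x043DFB7DA528FCF1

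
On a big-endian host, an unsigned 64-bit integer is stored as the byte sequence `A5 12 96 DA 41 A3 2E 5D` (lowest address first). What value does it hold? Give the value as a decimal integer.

Big-endian stores the most-significant byte at the lowest address.
The bytes are already most-significant first: 0xA51296DA41A32E5D.
0xA51296DA41A32E5D = 11894735429987151453.

11894735429987151453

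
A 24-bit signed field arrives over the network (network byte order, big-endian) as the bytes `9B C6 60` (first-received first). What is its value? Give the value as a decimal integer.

In big-endian order the high byte comes first in memory.
The bytes are already most-significant first: 0x9BC660.
Top bit is set, so as a signed 24-bit value this is 0x9BC660 − 2^24 = -6568352.

-6568352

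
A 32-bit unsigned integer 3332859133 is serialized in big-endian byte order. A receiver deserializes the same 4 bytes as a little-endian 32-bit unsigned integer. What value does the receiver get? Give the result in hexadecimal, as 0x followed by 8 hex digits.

0xFD64A7C6

3332859133 in 32-bit hexadecimal is 0xC6A764FD.
Stored big-endian, the bytes at ascending addresses are C6 A7 64 FD.
Read back as little-endian, the first byte is least significant, giving 0xFD64A7C6.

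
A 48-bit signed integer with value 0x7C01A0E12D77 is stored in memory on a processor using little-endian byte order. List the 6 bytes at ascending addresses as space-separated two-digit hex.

Split into bytes (most-significant first): 7C 01 A0 E1 2D 77.
Little-endian: lowest address holds the least-significant byte.
So at ascending addresses the bytes are 77 2D E1 A0 01 7C.

77 2D E1 A0 01 7C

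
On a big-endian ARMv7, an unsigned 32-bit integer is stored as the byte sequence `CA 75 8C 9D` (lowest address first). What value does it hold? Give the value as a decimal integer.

In big-endian order the high byte comes first in memory.
The bytes are already most-significant first: 0xCA758C9D.
0xCA758C9D = 3396701341.

3396701341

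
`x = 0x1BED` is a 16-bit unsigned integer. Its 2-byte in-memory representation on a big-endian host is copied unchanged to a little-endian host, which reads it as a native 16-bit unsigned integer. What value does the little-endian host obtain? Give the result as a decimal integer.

60699

Stored big-endian, the bytes at ascending addresses are 1B ED.
Read back as little-endian, the first byte is least significant, giving 0xED1B.
0xED1B = 60699.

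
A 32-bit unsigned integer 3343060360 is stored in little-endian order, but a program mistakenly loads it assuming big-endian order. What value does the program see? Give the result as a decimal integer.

3343060360 in 32-bit hexadecimal is 0xC7430D88.
Stored little-endian, the bytes at ascending addresses are 88 0D 43 C7.
Read back as big-endian, the last byte is least significant, giving 0x880D43C7.
0x880D43C7 = 2282570695.

2282570695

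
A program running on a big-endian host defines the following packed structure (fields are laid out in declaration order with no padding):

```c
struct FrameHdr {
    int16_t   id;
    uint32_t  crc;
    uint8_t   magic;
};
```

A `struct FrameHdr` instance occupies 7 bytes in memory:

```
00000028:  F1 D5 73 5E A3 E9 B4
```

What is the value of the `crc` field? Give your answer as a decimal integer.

1935582185

`crc` follows `id` (2 bytes), so it starts at byte offset 2 and occupies 4 bytes.
Bytes at offsets 2..5: 73 5E A3 E9.
Big-endian: lowest address holds the most-significant byte.
The bytes are already most-significant first: 0x735EA3E9.
0x735EA3E9 = 1935582185.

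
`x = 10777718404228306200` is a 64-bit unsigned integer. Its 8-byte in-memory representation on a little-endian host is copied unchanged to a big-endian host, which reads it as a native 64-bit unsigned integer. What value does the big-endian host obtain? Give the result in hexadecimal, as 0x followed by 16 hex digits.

10777718404228306200 in 64-bit hexadecimal is 0x959225C92D37D518.
Stored little-endian, the bytes at ascending addresses are 18 D5 37 2D C9 25 92 95.
Read back as big-endian, the last byte is least significant, giving 0x18D5372DC9259295.

0x18D5372DC9259295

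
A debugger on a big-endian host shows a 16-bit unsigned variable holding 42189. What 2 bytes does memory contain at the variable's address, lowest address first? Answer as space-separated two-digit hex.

42189 in hexadecimal, padded to 16 bits, is 0xA4CD.
Split into bytes (most-significant first): A4 CD.
Big-endian: lowest address holds the most-significant byte.
So the memory order matches the most-significant-first order: A4 CD.

A4 CD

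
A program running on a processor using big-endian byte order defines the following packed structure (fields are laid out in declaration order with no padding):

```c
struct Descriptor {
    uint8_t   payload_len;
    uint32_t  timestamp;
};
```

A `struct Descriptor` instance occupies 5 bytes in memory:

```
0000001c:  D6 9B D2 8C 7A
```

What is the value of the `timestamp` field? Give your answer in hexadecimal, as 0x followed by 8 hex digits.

`timestamp` follows `payload_len` (1 byte), so it starts at byte offset 1 and occupies 4 bytes.
Bytes at offsets 1..4: 9B D2 8C 7A.
In big-endian order the high byte comes first in memory.
The bytes are already most-significant first: 0x9BD28C7A.

0x9BD28C7A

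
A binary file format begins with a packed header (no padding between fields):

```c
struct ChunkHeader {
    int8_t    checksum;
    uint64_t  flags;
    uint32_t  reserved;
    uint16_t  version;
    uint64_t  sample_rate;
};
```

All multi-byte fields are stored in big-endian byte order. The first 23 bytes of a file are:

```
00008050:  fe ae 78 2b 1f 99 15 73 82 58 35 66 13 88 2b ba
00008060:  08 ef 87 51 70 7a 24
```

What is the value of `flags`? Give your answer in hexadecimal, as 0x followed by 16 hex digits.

0xAE782B1F99157382

`flags` follows `checksum` (1 byte), so it starts at byte offset 1 and occupies 8 bytes.
Bytes at offsets 1..8: AE 78 2B 1F 99 15 73 82.
In big-endian order the high byte comes first in memory.
The bytes are already most-significant first: 0xAE782B1F99157382.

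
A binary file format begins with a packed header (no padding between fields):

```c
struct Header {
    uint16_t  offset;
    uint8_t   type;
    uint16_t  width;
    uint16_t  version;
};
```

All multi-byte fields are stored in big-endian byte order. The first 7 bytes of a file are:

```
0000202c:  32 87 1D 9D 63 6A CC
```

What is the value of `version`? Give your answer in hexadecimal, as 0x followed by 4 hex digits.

`version` follows `offset` (2 B), `type` (1 B), `width` (2 B), so it starts at offset 2 + 1 + 2 = 5 and occupies 2 bytes.
Bytes at offsets 5..6: 6A CC.
Big-endian: lowest address holds the most-significant byte.
The bytes are already most-significant first: 0x6ACC.

0x6ACC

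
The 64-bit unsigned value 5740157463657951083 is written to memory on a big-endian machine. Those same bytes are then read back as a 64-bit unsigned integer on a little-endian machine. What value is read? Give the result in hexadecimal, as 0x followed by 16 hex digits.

5740157463657951083 in 64-bit hexadecimal is 0x4FA922CCF023AF6B.
Stored big-endian, the bytes at ascending addresses are 4F A9 22 CC F0 23 AF 6B.
Read back as little-endian, the first byte is least significant, giving 0x6BAF23F0CC22A94F.

0x6BAF23F0CC22A94F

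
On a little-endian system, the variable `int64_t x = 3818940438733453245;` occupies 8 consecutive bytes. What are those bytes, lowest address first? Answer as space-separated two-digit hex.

3818940438733453245 in hexadecimal, padded to 64 bits, is 0x34FF9A186D14F7BD.
Split into bytes (most-significant first): 34 FF 9A 18 6D 14 F7 BD.
In little-endian order the low byte comes first in memory.
So at ascending addresses the bytes are BD F7 14 6D 18 9A FF 34.

BD F7 14 6D 18 9A FF 34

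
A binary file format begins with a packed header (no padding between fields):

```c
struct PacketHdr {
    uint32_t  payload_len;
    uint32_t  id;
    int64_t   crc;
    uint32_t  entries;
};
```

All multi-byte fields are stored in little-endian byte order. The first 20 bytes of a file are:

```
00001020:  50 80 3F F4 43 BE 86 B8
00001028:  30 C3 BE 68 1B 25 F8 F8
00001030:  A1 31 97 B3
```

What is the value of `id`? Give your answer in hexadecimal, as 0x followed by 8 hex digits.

0xB886BE43

`id` follows `payload_len` (4 bytes), so it starts at byte offset 4 and occupies 4 bytes.
Bytes at offsets 4..7: 43 BE 86 B8.
Little-endian: lowest address holds the least-significant byte.
Reassemble most-significant byte first: B8 86 BE 43 → 0xB886BE43.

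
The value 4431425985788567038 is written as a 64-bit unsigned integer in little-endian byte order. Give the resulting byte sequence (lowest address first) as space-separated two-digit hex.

FE DD 5C 93 74 96 7F 3D

4431425985788567038 in hexadecimal, padded to 64 bits, is 0x3D7F9674935CDDFE.
Split into bytes (most-significant first): 3D 7F 96 74 93 5C DD FE.
Little-endian stores the least-significant byte at the lowest address.
So at ascending addresses the bytes are FE DD 5C 93 74 96 7F 3D.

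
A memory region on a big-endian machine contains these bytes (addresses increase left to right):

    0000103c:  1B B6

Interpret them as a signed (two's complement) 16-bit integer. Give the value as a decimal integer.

Big-endian stores the most-significant byte at the lowest address.
The bytes are already most-significant first: 0x1BB6.
0x1BB6 = 7094.

7094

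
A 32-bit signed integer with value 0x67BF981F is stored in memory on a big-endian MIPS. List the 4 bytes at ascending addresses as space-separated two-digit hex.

67 BF 98 1F

Split into bytes (most-significant first): 67 BF 98 1F.
Big-endian stores the most-significant byte at the lowest address.
So the memory order matches the most-significant-first order: 67 BF 98 1F.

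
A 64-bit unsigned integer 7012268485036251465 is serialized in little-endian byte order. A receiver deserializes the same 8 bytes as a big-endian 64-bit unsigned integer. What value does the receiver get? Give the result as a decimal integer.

7012268485036251465 in 64-bit hexadecimal is 0x61509508D8409949.
Stored little-endian, the bytes at ascending addresses are 49 99 40 D8 08 95 50 61.
Read back as big-endian, the last byte is least significant, giving 0x499940D808955061.
0x499940D808955061 = 5303341332806586465.

5303341332806586465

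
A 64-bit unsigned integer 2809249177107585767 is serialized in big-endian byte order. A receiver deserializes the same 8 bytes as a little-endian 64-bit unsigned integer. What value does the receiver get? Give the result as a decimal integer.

2809249177107585767 in 64-bit hexadecimal is 0x26FC753E170E5AE7.
Stored big-endian, the bytes at ascending addresses are 26 FC 75 3E 17 0E 5A E7.
Read back as little-endian, the first byte is least significant, giving 0xE75A0E173E75FC26.
0xE75A0E173E75FC26 = 16670652463660268582.

16670652463660268582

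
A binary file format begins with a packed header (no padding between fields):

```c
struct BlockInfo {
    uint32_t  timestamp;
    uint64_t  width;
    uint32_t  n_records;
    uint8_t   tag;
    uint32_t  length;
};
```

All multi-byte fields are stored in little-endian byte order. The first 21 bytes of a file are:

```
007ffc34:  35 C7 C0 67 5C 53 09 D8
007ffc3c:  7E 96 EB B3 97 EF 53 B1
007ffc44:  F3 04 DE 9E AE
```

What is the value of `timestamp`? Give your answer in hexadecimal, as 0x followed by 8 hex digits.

`timestamp` is the first field, at byte offset 0, occupying 4 bytes.
Bytes at offsets 0..3: 35 C7 C0 67.
Little-endian: lowest address holds the least-significant byte.
Reassemble most-significant byte first: 67 C0 C7 35 → 0x67C0C735.

0x67C0C735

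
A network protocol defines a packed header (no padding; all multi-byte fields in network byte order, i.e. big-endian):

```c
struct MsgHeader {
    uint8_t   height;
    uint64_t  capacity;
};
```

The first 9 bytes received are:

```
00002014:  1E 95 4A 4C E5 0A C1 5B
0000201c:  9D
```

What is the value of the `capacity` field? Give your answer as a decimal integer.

10757495206539516829

`capacity` follows `height` (1 byte), so it starts at byte offset 1 and occupies 8 bytes.
Bytes at offsets 1..8: 95 4A 4C E5 0A C1 5B 9D.
Big-endian: lowest address holds the most-significant byte.
The bytes are already most-significant first: 0x954A4CE50AC15B9D.
0x954A4CE50AC15B9D = 10757495206539516829.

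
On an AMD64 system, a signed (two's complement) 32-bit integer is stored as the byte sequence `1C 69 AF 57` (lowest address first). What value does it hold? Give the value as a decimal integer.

In little-endian order the low byte comes first in memory.
Reassemble most-significant byte first: 57 AF 69 1C → 0x57AF691C.
0x57AF691C = 1471113500.

1471113500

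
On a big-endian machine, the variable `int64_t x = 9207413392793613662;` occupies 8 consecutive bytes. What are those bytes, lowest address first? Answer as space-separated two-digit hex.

7F C7 4D B2 A1 A3 35 5E

9207413392793613662 in hexadecimal, padded to 64 bits, is 0x7FC74DB2A1A3355E.
Split into bytes (most-significant first): 7F C7 4D B2 A1 A3 35 5E.
Big-endian: lowest address holds the most-significant byte.
So the memory order matches the most-significant-first order: 7F C7 4D B2 A1 A3 35 5E.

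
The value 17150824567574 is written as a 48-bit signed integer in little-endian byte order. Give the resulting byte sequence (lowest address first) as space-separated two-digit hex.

16 53 CE 3C 99 0F

17150824567574 in hexadecimal, padded to 48 bits, is 0x0F993CCE5316.
Split into bytes (most-significant first): 0F 99 3C CE 53 16.
Little-endian: lowest address holds the least-significant byte.
So at ascending addresses the bytes are 16 53 CE 3C 99 0F.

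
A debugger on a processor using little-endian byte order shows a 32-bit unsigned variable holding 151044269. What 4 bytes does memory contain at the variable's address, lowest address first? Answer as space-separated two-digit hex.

AD C0 00 09

151044269 in hexadecimal, padded to 32 bits, is 0x0900C0AD.
Split into bytes (most-significant first): 09 00 C0 AD.
In little-endian order the low byte comes first in memory.
So at ascending addresses the bytes are AD C0 00 09.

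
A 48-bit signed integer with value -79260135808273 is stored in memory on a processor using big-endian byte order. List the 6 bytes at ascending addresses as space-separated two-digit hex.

Two's complement of -79260135808273 in 48 bits: 79260135808273 = 0x4816303D5D11; invert → 0xB7E9CFC2A2EE; add 1 → 0xB7E9CFC2A2EF.
Split into bytes (most-significant first): B7 E9 CF C2 A2 EF.
In big-endian order the high byte comes first in memory.
So the memory order matches the most-significant-first order: B7 E9 CF C2 A2 EF.

B7 E9 CF C2 A2 EF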